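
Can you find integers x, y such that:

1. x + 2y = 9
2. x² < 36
Yes

Take x = 1, y = 4. Substituting into each constraint:
  (1) 1 + 2(4) = 9 ✓
  (2) x² = (1)² = 1, and 1 < 36 ✓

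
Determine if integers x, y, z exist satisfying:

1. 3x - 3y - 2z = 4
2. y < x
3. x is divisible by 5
Yes

Take x = 0, y = -2, z = 1. Substituting into each constraint:
  (1) 3(0) - 3(-2) - 2(1) = 4 ✓
  (2) -2 < 0 ✓
  (3) 0 = 5 × 0, remainder 0 ✓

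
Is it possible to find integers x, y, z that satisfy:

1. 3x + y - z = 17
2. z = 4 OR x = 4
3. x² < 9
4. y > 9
Yes

Take x = 0, y = 21, z = 4. Substituting into each constraint:
  (1) 3(0) + 21 + (-4) = 17 ✓
  (2) z = 4, target 4 ✓ (first branch holds)
  (3) x² = (0)² = 0, and 0 < 9 ✓
  (4) 21 > 9 ✓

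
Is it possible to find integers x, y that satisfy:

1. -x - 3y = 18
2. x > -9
Yes

Take x = -6, y = -4. Substituting into each constraint:
  (1) 6 - 3(-4) = 18 ✓
  (2) -6 > -9 ✓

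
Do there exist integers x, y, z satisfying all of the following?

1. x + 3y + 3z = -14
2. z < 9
Yes

Take x = 1, y = -5, z = 0. Substituting into each constraint:
  (1) 1 + 3(-5) + 3(0) = -14 ✓
  (2) 0 < 9 ✓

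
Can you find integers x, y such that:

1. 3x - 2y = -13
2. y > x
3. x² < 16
Yes

Take x = -3, y = 2. Substituting into each constraint:
  (1) 3(-3) - 2(2) = -13 ✓
  (2) 2 > -3 ✓
  (3) x² = (-3)² = 9, and 9 < 16 ✓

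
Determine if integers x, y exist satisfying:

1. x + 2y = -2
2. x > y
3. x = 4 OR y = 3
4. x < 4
No

The full constraint system is jointly infeasible over the integers. Each constraint and what it forces:

  - x + 2y = -2: is a linear equation tying the variables together
  - x > y: bounds one variable relative to another variable
  - x = 4 OR y = 3: forces a choice: either x = 4 or y = 3
  - x < 4: bounds one variable relative to a constant

Split on the disjunction (x = 4 OR y = 3):
  • If x = 4: this contradicts the bound x ≤ 3.
  • If y = 3: the equation forces x = -8, giving (y, x) = (3, -8), which violates x > y.
Both branches are infeasible, so the system has no integer solution.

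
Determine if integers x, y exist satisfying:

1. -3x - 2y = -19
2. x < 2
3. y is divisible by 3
No

A contradictory subset is {-3x - 2y = -19, y is divisible by 3}. No integer assignment can satisfy these jointly:

  - -3x - 2y = -19: is a linear equation tying the variables together
  - y is divisible by 3: restricts y to multiples of 3

Modular obstruction: writing y = 3y', every remaining term of the linear equation is divisible by 3, so the left side is ≡ 0 (mod 3); but the right side -19 ≡ 2 (mod 3). No integers can satisfy it.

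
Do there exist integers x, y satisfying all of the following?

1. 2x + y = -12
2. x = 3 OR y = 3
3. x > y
Yes

Take x = 3, y = -18. Substituting into each constraint:
  (1) 2(3) + (-18) = -12 ✓
  (2) x = 3, target 3 ✓ (first branch holds)
  (3) 3 > -18 ✓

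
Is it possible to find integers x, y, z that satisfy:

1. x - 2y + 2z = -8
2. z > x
Yes

Take x = 0, y = 5, z = 1. Substituting into each constraint:
  (1) 0 - 2(5) + 2(1) = -8 ✓
  (2) 1 > 0 ✓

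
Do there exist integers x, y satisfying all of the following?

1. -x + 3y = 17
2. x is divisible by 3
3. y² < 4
No

A contradictory subset is {-x + 3y = 17, x is divisible by 3}. No integer assignment can satisfy these jointly:

  - -x + 3y = 17: is a linear equation tying the variables together
  - x is divisible by 3: restricts x to multiples of 3

Modular obstruction: writing x = 3x', every remaining term of the linear equation is divisible by 3, so the left side is ≡ 0 (mod 3); but the right side 17 ≡ 2 (mod 3). No integers can satisfy it.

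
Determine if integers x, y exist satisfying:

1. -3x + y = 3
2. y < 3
Yes

Take x = -1, y = 0. Substituting into each constraint:
  (1) -3(-1) + 0 = 3 ✓
  (2) 0 < 3 ✓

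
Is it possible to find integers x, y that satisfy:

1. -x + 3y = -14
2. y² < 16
Yes

Take x = 14, y = 0. Substituting into each constraint:
  (1) (-14) + 3(0) = -14 ✓
  (2) y² = (0)² = 0, and 0 < 16 ✓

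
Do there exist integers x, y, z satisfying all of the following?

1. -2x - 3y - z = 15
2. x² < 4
Yes

Take x = 0, y = 0, z = -15. Substituting into each constraint:
  (1) -2(0) - 3(0) + 15 = 15 ✓
  (2) x² = (0)² = 0, and 0 < 4 ✓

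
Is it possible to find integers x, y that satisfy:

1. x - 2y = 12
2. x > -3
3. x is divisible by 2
Yes

Take x = 0, y = -6. Substituting into each constraint:
  (1) 0 - 2(-6) = 12 ✓
  (2) 0 > -3 ✓
  (3) 0 = 2 × 0, remainder 0 ✓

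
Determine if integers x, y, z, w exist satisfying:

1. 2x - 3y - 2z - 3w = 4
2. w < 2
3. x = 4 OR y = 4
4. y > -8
Yes

Take x = 4, y = 0, z = 2, w = 0. Substituting into each constraint:
  (1) 2(4) - 3(0) - 2(2) - 3(0) = 4 ✓
  (2) 0 < 2 ✓
  (3) x = 4, target 4 ✓ (first branch holds)
  (4) 0 > -8 ✓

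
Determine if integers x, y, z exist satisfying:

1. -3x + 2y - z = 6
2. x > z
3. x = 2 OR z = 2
Yes

Take x = 2, y = 6, z = 0. Substituting into each constraint:
  (1) -3(2) + 2(6) + 0 = 6 ✓
  (2) 2 > 0 ✓
  (3) x = 2, target 2 ✓ (first branch holds)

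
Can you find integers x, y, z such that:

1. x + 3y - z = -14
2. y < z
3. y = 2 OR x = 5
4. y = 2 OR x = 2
Yes

Take x = -17, y = 2, z = 3. Substituting into each constraint:
  (1) (-17) + 3(2) + (-3) = -14 ✓
  (2) 2 < 3 ✓
  (3) y = 2, target 2 ✓ (first branch holds)
  (4) y = 2, target 2 ✓ (first branch holds)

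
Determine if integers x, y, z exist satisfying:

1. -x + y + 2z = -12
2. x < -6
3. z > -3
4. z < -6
No

A contradictory subset is {z > -3, z < -6}. No integer assignment can satisfy these jointly:

  - z > -3: bounds one variable relative to a constant
  - z < -6: bounds one variable relative to a constant

Direct contradiction: the bounds on z require z ≥ -2 and z ≤ -7 simultaneously, which is empty.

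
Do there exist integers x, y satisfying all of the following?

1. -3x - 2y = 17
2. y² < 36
Yes

Take x = -7, y = 2. Substituting into each constraint:
  (1) -3(-7) - 2(2) = 17 ✓
  (2) y² = (2)² = 4, and 4 < 36 ✓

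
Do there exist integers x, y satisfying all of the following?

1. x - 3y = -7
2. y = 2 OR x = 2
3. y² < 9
Yes

Take x = -1, y = 2. Substituting into each constraint:
  (1) (-1) - 3(2) = -7 ✓
  (2) y = 2, target 2 ✓ (first branch holds)
  (3) y² = (2)² = 4, and 4 < 9 ✓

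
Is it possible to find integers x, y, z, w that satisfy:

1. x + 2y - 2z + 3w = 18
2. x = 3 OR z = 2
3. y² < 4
Yes

Take x = 1, y = 0, z = 2, w = 7. Substituting into each constraint:
  (1) 1 + 2(0) - 2(2) + 3(7) = 18 ✓
  (2) z = 2, target 2 ✓ (second branch holds)
  (3) y² = (0)² = 0, and 0 < 4 ✓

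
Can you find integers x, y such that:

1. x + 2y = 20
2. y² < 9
Yes

Take x = 20, y = 0. Substituting into each constraint:
  (1) 20 + 2(0) = 20 ✓
  (2) y² = (0)² = 0, and 0 < 9 ✓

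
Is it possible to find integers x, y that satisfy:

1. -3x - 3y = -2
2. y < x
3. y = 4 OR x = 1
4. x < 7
No

Even the single constraint (-3x - 3y = -2) is infeasible over the integers.

  - -3x - 3y = -2: every term on the left is divisible by 3, so the LHS ≡ 0 (mod 3), but the RHS -2 is not — no integer solution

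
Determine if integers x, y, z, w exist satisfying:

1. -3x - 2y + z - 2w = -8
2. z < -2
Yes

Take x = 0, y = 0, z = -8, w = 0. Substituting into each constraint:
  (1) -3(0) - 2(0) + (-8) - 2(0) = -8 ✓
  (2) -8 < -2 ✓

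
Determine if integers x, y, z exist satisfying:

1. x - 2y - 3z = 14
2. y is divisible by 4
Yes

Take x = 14, y = 0, z = 0. Substituting into each constraint:
  (1) 14 - 2(0) - 3(0) = 14 ✓
  (2) 0 = 4 × 0, remainder 0 ✓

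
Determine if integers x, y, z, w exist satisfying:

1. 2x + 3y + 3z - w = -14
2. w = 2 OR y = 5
Yes

Take x = 2, y = 5, z = -11, w = 0. Substituting into each constraint:
  (1) 2(2) + 3(5) + 3(-11) + 0 = -14 ✓
  (2) y = 5, target 5 ✓ (second branch holds)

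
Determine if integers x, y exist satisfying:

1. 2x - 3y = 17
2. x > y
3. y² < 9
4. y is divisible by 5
No

A contradictory subset is {2x - 3y = 17, y² < 9, y is divisible by 5}. No integer assignment can satisfy these jointly:

  - 2x - 3y = 17: is a linear equation tying the variables together
  - y² < 9: restricts y to |y| ≤ 2
  - y is divisible by 5: restricts y to multiples of 5

The bounds confine y to {0} with 5 | y. For each value, substitute into the equation:
  • y = 0: the equation gives 2x = 17, so x would not be an integer.
Every case fails, so no integer solution exists.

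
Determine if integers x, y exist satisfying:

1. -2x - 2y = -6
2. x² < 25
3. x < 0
Yes

Take x = -1, y = 4. Substituting into each constraint:
  (1) -2(-1) - 2(4) = -6 ✓
  (2) x² = (-1)² = 1, and 1 < 25 ✓
  (3) -1 < 0 ✓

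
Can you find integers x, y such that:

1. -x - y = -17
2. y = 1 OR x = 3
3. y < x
Yes

Take x = 16, y = 1. Substituting into each constraint:
  (1) (-16) + (-1) = -17 ✓
  (2) y = 1, target 1 ✓ (first branch holds)
  (3) 1 < 16 ✓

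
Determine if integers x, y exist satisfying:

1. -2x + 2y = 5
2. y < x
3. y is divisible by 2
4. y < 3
No

Even the single constraint (-2x + 2y = 5) is infeasible over the integers.

  - -2x + 2y = 5: every term on the left is divisible by 2, so the LHS ≡ 0 (mod 2), but the RHS 5 is not — no integer solution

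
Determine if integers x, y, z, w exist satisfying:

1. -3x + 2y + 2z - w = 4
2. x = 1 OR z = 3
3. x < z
Yes

Take x = 2, y = 2, z = 3, w = 0. Substituting into each constraint:
  (1) -3(2) + 2(2) + 2(3) + 0 = 4 ✓
  (2) z = 3, target 3 ✓ (second branch holds)
  (3) 2 < 3 ✓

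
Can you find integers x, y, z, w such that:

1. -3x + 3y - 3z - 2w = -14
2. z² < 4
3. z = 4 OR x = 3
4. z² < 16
Yes

Take x = 3, y = -1, z = 0, w = 1. Substituting into each constraint:
  (1) -3(3) + 3(-1) - 3(0) - 2(1) = -14 ✓
  (2) z² = (0)² = 0, and 0 < 4 ✓
  (3) x = 3, target 3 ✓ (second branch holds)
  (4) z² = (0)² = 0, and 0 < 16 ✓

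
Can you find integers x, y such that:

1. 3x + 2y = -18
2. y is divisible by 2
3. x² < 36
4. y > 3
No

A contradictory subset is {3x + 2y = -18, x² < 36, y > 3}. No integer assignment can satisfy these jointly:

  - 3x + 2y = -18: is a linear equation tying the variables together
  - x² < 36: restricts x to |x| ≤ 5
  - y > 3: bounds one variable relative to a constant

Range argument: with x ∈ [-5, 5], y ∈ [4, ∞], the left side of the equation is at least -7, but the right side is -18 < -7. No integer solution exists.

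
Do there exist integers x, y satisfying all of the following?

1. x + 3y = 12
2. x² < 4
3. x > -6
Yes

Take x = 0, y = 4. Substituting into each constraint:
  (1) 0 + 3(4) = 12 ✓
  (2) x² = (0)² = 0, and 0 < 4 ✓
  (3) 0 > -6 ✓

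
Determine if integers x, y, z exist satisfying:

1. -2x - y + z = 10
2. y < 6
Yes

Take x = -5, y = 0, z = 0. Substituting into each constraint:
  (1) -2(-5) + 0 + 0 = 10 ✓
  (2) 0 < 6 ✓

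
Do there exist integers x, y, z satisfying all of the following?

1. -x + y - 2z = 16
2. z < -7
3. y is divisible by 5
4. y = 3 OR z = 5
No

A contradictory subset is {z < -7, y is divisible by 5, y = 3 OR z = 5}. No integer assignment can satisfy these jointly:

  - z < -7: bounds one variable relative to a constant
  - y is divisible by 5: restricts y to multiples of 5
  - y = 3 OR z = 5: forces a choice: either y = 3 or z = 5

Split on the disjunction (y = 3 OR z = 5):
  • If y = 3: this contradicts the divisibility constraint — 3 is not a multiple of 5.
  • If z = 5: this contradicts the bound z ≤ -8.
Both branches are infeasible, so the system has no integer solution.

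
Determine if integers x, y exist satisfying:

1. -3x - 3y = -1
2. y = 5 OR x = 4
No

Even the single constraint (-3x - 3y = -1) is infeasible over the integers.

  - -3x - 3y = -1: every term on the left is divisible by 3, so the LHS ≡ 0 (mod 3), but the RHS -1 is not — no integer solution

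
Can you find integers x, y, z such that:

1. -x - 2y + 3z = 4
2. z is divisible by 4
Yes

Take x = -4, y = 0, z = 0. Substituting into each constraint:
  (1) 4 - 2(0) + 3(0) = 4 ✓
  (2) 0 = 4 × 0, remainder 0 ✓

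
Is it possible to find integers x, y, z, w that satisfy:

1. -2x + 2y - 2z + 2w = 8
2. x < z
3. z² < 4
Yes

Take x = 0, y = 5, z = 1, w = 0. Substituting into each constraint:
  (1) -2(0) + 2(5) - 2(1) + 2(0) = 8 ✓
  (2) 0 < 1 ✓
  (3) z² = (1)² = 1, and 1 < 4 ✓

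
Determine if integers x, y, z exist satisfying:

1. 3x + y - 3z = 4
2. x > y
Yes

Take x = 2, y = 1, z = 1. Substituting into each constraint:
  (1) 3(2) + 1 - 3(1) = 4 ✓
  (2) 2 > 1 ✓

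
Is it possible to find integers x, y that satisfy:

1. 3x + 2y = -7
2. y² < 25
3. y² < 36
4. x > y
Yes

Take x = -1, y = -2. Substituting into each constraint:
  (1) 3(-1) + 2(-2) = -7 ✓
  (2) y² = (-2)² = 4, and 4 < 25 ✓
  (3) y² = (-2)² = 4, and 4 < 36 ✓
  (4) -1 > -2 ✓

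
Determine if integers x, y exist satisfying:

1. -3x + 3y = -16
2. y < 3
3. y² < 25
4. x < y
No

Even the single constraint (-3x + 3y = -16) is infeasible over the integers.

  - -3x + 3y = -16: every term on the left is divisible by 3, so the LHS ≡ 0 (mod 3), but the RHS -16 is not — no integer solution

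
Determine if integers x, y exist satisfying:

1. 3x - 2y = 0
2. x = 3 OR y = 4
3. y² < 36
No

A contradictory subset is {3x - 2y = 0, x = 3 OR y = 4}. No integer assignment can satisfy these jointly:

  - 3x - 2y = 0: is a linear equation tying the variables together
  - x = 3 OR y = 4: forces a choice: either x = 3 or y = 4

Split on the disjunction (x = 3 OR y = 4):
  • If x = 3: with x = 3, every remaining term of the linear equation is divisible by 2, so the left side is ≡ 0 (mod 2); but the right side -9 ≡ 1 (mod 2). No integers can satisfy it.
  • If y = 4: with y = 4, every remaining term of the linear equation is divisible by 3, so the left side is ≡ 0 (mod 3); but the right side 8 ≡ 2 (mod 3). No integers can satisfy it.
Both branches are infeasible, so the system has no integer solution.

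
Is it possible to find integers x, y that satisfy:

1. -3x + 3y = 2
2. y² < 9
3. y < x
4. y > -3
No

Even the single constraint (-3x + 3y = 2) is infeasible over the integers.

  - -3x + 3y = 2: every term on the left is divisible by 3, so the LHS ≡ 0 (mod 3), but the RHS 2 is not — no integer solution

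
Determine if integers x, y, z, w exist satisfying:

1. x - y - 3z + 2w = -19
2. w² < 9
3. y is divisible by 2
Yes

Take x = 0, y = 0, z = 7, w = 1. Substituting into each constraint:
  (1) 0 + 0 - 3(7) + 2(1) = -19 ✓
  (2) w² = (1)² = 1, and 1 < 9 ✓
  (3) 0 = 2 × 0, remainder 0 ✓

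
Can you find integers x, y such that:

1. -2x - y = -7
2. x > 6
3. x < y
No

The full constraint system is jointly infeasible over the integers. Each constraint and what it forces:

  - -2x - y = -7: is a linear equation tying the variables together
  - x > 6: bounds one variable relative to a constant
  - x < y: bounds one variable relative to another variable

Propagating the comparison: y > x and x ≥ 7 give y ≥ 8. Range argument: with x ∈ [7, ∞], y ∈ [8, ∞], the left side of the equation is at most -22, but the right side is -7 > -22. No integer solution exists.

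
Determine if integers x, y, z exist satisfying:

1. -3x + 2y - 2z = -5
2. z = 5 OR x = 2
Yes

Take x = 1, y = 4, z = 5. Substituting into each constraint:
  (1) -3(1) + 2(4) - 2(5) = -5 ✓
  (2) z = 5, target 5 ✓ (first branch holds)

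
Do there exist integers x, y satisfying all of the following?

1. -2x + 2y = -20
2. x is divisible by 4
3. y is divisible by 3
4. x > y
Yes

Take x = 4, y = -6. Substituting into each constraint:
  (1) -2(4) + 2(-6) = -20 ✓
  (2) 4 = 4 × 1, remainder 0 ✓
  (3) -6 = 3 × -2, remainder 0 ✓
  (4) 4 > -6 ✓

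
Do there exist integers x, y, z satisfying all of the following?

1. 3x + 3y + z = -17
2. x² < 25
Yes

Take x = 0, y = -6, z = 1. Substituting into each constraint:
  (1) 3(0) + 3(-6) + 1 = -17 ✓
  (2) x² = (0)² = 0, and 0 < 25 ✓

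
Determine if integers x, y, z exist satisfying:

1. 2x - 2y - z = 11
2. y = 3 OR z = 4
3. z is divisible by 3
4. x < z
Yes

Take x = 19, y = 3, z = 21. Substituting into each constraint:
  (1) 2(19) - 2(3) + (-21) = 11 ✓
  (2) y = 3, target 3 ✓ (first branch holds)
  (3) 21 = 3 × 7, remainder 0 ✓
  (4) 19 < 21 ✓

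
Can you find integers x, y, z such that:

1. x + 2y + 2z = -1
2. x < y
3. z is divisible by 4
Yes

Take x = -1, y = 0, z = 0. Substituting into each constraint:
  (1) (-1) + 2(0) + 2(0) = -1 ✓
  (2) -1 < 0 ✓
  (3) 0 = 4 × 0, remainder 0 ✓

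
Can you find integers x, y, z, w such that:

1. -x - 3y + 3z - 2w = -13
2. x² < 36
Yes

Take x = 1, y = 0, z = 0, w = 6. Substituting into each constraint:
  (1) (-1) - 3(0) + 3(0) - 2(6) = -13 ✓
  (2) x² = (1)² = 1, and 1 < 36 ✓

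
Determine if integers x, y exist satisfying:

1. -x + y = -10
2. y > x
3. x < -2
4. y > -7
No

A contradictory subset is {-x + y = -10, y > x}. No integer assignment can satisfy these jointly:

  - -x + y = -10: is a linear equation tying the variables together
  - y > x: bounds one variable relative to another variable

From the equation, x − y = 10, i.e. y − x = -10; but y > x requires y − x ≥ 1. Contradiction.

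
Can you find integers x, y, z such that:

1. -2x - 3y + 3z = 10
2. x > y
Yes

Take x = 1, y = 0, z = 4. Substituting into each constraint:
  (1) -2(1) - 3(0) + 3(4) = 10 ✓
  (2) 1 > 0 ✓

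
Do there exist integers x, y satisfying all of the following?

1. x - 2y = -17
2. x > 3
Yes

Take x = 5, y = 11. Substituting into each constraint:
  (1) 5 - 2(11) = -17 ✓
  (2) 5 > 3 ✓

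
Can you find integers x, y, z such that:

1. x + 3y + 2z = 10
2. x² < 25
Yes

Take x = 0, y = 2, z = 2. Substituting into each constraint:
  (1) 0 + 3(2) + 2(2) = 10 ✓
  (2) x² = (0)² = 0, and 0 < 25 ✓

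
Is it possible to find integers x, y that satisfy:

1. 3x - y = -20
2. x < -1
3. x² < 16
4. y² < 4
No

The full constraint system is jointly infeasible over the integers. Each constraint and what it forces:

  - 3x - y = -20: is a linear equation tying the variables together
  - x < -1: bounds one variable relative to a constant
  - x² < 16: restricts x to |x| ≤ 3
  - y² < 4: restricts y to |y| ≤ 1

Range argument: with x ∈ [-3, -2], y ∈ [-1, 1], the left side of the equation is at least -10, but the right side is -20 < -10. No integer solution exists.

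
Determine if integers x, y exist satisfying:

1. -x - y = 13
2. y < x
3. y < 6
Yes

Take x = -6, y = -7. Substituting into each constraint:
  (1) 6 + 7 = 13 ✓
  (2) -7 < -6 ✓
  (3) -7 < 6 ✓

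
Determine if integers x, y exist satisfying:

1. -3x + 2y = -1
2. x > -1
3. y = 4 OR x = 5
Yes

Take x = 5, y = 7. Substituting into each constraint:
  (1) -3(5) + 2(7) = -1 ✓
  (2) 5 > -1 ✓
  (3) x = 5, target 5 ✓ (second branch holds)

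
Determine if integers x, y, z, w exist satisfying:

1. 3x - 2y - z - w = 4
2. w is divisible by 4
Yes

Take x = 0, y = 0, z = -4, w = 0. Substituting into each constraint:
  (1) 3(0) - 2(0) + 4 + 0 = 4 ✓
  (2) 0 = 4 × 0, remainder 0 ✓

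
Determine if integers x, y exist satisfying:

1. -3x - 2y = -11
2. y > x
Yes

Take x = 1, y = 4. Substituting into each constraint:
  (1) -3(1) - 2(4) = -11 ✓
  (2) 4 > 1 ✓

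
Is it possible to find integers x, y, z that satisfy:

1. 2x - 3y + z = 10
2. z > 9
Yes

Take x = 0, y = 0, z = 10. Substituting into each constraint:
  (1) 2(0) - 3(0) + 10 = 10 ✓
  (2) 10 > 9 ✓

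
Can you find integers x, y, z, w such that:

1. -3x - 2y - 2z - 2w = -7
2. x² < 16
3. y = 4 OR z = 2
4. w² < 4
Yes

Take x = 1, y = 0, z = 2, w = 0. Substituting into each constraint:
  (1) -3(1) - 2(0) - 2(2) - 2(0) = -7 ✓
  (2) x² = (1)² = 1, and 1 < 16 ✓
  (3) z = 2, target 2 ✓ (second branch holds)
  (4) w² = (0)² = 0, and 0 < 4 ✓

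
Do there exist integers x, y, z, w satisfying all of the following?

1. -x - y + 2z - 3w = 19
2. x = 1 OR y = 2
Yes

Take x = 1, y = 4, z = 12, w = 0. Substituting into each constraint:
  (1) (-1) + (-4) + 2(12) - 3(0) = 19 ✓
  (2) x = 1, target 1 ✓ (first branch holds)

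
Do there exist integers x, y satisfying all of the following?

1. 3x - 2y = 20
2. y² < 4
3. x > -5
Yes

Take x = 6, y = -1. Substituting into each constraint:
  (1) 3(6) - 2(-1) = 20 ✓
  (2) y² = (-1)² = 1, and 1 < 4 ✓
  (3) 6 > -5 ✓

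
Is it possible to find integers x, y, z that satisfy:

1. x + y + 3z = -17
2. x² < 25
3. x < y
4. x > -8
Yes

Take x = 0, y = 1, z = -6. Substituting into each constraint:
  (1) 0 + 1 + 3(-6) = -17 ✓
  (2) x² = (0)² = 0, and 0 < 25 ✓
  (3) 0 < 1 ✓
  (4) 0 > -8 ✓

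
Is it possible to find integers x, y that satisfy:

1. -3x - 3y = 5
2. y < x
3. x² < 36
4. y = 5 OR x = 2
No

Even the single constraint (-3x - 3y = 5) is infeasible over the integers.

  - -3x - 3y = 5: every term on the left is divisible by 3, so the LHS ≡ 0 (mod 3), but the RHS 5 is not — no integer solution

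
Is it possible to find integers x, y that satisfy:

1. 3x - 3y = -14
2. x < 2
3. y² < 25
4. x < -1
No

Even the single constraint (3x - 3y = -14) is infeasible over the integers.

  - 3x - 3y = -14: every term on the left is divisible by 3, so the LHS ≡ 0 (mod 3), but the RHS -14 is not — no integer solution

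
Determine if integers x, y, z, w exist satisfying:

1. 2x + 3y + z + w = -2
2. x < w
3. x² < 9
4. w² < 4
Yes

Take x = -1, y = 0, z = 0, w = 0. Substituting into each constraint:
  (1) 2(-1) + 3(0) + 0 + 0 = -2 ✓
  (2) -1 < 0 ✓
  (3) x² = (-1)² = 1, and 1 < 9 ✓
  (4) w² = (0)² = 0, and 0 < 4 ✓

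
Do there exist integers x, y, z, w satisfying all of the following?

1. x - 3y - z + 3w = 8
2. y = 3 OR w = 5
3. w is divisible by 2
Yes

Take x = 0, y = 3, z = -17, w = 0. Substituting into each constraint:
  (1) 0 - 3(3) + 17 + 3(0) = 8 ✓
  (2) y = 3, target 3 ✓ (first branch holds)
  (3) 0 = 2 × 0, remainder 0 ✓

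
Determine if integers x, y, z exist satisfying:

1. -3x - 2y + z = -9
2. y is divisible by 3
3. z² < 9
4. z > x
Yes

Take x = -5, y = 12, z = 0. Substituting into each constraint:
  (1) -3(-5) - 2(12) + 0 = -9 ✓
  (2) 12 = 3 × 4, remainder 0 ✓
  (3) z² = (0)² = 0, and 0 < 9 ✓
  (4) 0 > -5 ✓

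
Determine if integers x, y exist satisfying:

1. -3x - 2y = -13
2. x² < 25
Yes

Take x = 3, y = 2. Substituting into each constraint:
  (1) -3(3) - 2(2) = -13 ✓
  (2) x² = (3)² = 9, and 9 < 25 ✓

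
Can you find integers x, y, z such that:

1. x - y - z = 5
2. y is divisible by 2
Yes

Take x = 5, y = 0, z = 0. Substituting into each constraint:
  (1) 5 + 0 + 0 = 5 ✓
  (2) 0 = 2 × 0, remainder 0 ✓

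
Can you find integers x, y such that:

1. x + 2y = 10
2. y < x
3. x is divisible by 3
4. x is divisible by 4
Yes

Take x = 12, y = -1. Substituting into each constraint:
  (1) 12 + 2(-1) = 10 ✓
  (2) -1 < 12 ✓
  (3) 12 = 3 × 4, remainder 0 ✓
  (4) 12 = 4 × 3, remainder 0 ✓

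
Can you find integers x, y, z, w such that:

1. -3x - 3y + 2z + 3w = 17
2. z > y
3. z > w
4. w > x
Yes

Take x = -5, y = 0, z = 1, w = 0. Substituting into each constraint:
  (1) -3(-5) - 3(0) + 2(1) + 3(0) = 17 ✓
  (2) 1 > 0 ✓
  (3) 1 > 0 ✓
  (4) 0 > -5 ✓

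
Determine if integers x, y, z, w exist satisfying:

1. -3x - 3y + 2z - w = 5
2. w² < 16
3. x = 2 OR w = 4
Yes

Take x = 2, y = -3, z = 0, w = -2. Substituting into each constraint:
  (1) -3(2) - 3(-3) + 2(0) + 2 = 5 ✓
  (2) w² = (-2)² = 4, and 4 < 16 ✓
  (3) x = 2, target 2 ✓ (first branch holds)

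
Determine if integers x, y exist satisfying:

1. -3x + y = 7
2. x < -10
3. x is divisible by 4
Yes

Take x = -12, y = -29. Substituting into each constraint:
  (1) -3(-12) + (-29) = 7 ✓
  (2) -12 < -10 ✓
  (3) -12 = 4 × -3, remainder 0 ✓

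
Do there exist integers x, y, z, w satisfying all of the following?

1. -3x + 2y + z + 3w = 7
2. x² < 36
Yes

Take x = -2, y = 0, z = 1, w = 0. Substituting into each constraint:
  (1) -3(-2) + 2(0) + 1 + 3(0) = 7 ✓
  (2) x² = (-2)² = 4, and 4 < 36 ✓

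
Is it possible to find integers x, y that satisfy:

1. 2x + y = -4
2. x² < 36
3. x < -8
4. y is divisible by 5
No

A contradictory subset is {x² < 36, x < -8}. No integer assignment can satisfy these jointly:

  - x² < 36: restricts x to |x| ≤ 5
  - x < -8: bounds one variable relative to a constant

Direct contradiction: the bounds on x require x ≥ -5 and x ≤ -9 simultaneously, which is empty.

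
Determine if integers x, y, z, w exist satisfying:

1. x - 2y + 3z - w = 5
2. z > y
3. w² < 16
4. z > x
Yes

Take x = -1, y = -3, z = 0, w = 0. Substituting into each constraint:
  (1) (-1) - 2(-3) + 3(0) + 0 = 5 ✓
  (2) 0 > -3 ✓
  (3) w² = (0)² = 0, and 0 < 16 ✓
  (4) 0 > -1 ✓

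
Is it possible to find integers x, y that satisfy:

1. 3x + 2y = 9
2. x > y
Yes

Take x = 3, y = 0. Substituting into each constraint:
  (1) 3(3) + 2(0) = 9 ✓
  (2) 3 > 0 ✓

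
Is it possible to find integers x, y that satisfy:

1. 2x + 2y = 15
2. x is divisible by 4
No

Even the single constraint (2x + 2y = 15) is infeasible over the integers.

  - 2x + 2y = 15: every term on the left is divisible by 2, so the LHS ≡ 0 (mod 2), but the RHS 15 is not — no integer solution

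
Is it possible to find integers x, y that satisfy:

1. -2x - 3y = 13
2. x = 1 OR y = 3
Yes

Take x = -11, y = 3. Substituting into each constraint:
  (1) -2(-11) - 3(3) = 13 ✓
  (2) y = 3, target 3 ✓ (second branch holds)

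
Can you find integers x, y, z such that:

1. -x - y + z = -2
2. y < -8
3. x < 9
Yes

Take x = 8, y = -9, z = -3. Substituting into each constraint:
  (1) (-8) + 9 + (-3) = -2 ✓
  (2) -9 < -8 ✓
  (3) 8 < 9 ✓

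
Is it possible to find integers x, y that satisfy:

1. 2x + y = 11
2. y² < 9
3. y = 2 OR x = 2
No

The full constraint system is jointly infeasible over the integers. Each constraint and what it forces:

  - 2x + y = 11: is a linear equation tying the variables together
  - y² < 9: restricts y to |y| ≤ 2
  - y = 2 OR x = 2: forces a choice: either y = 2 or x = 2

Split on the disjunction (y = 2 OR x = 2):
  • If y = 2: with y = 2, every remaining term of the linear equation is divisible by 2, so the left side is ≡ 0 (mod 2); but the right side 9 ≡ 1 (mod 2). No integers can satisfy it.
  • If x = 2: the equation forces y = 7, but y² < 9 requires |y| ≤ 2.
Both branches are infeasible, so the system has no integer solution.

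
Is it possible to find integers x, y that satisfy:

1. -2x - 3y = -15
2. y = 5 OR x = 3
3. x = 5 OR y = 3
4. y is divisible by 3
Yes

Take x = 3, y = 3. Substituting into each constraint:
  (1) -2(3) - 3(3) = -15 ✓
  (2) x = 3, target 3 ✓ (second branch holds)
  (3) y = 3, target 3 ✓ (second branch holds)
  (4) 3 = 3 × 1, remainder 0 ✓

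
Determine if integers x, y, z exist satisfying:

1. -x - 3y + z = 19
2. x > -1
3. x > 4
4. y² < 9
Yes

Take x = 5, y = 0, z = 24. Substituting into each constraint:
  (1) (-5) - 3(0) + 24 = 19 ✓
  (2) 5 > -1 ✓
  (3) 5 > 4 ✓
  (4) y² = (0)² = 0, and 0 < 9 ✓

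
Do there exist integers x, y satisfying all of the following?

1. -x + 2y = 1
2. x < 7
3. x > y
Yes

Take x = 3, y = 2. Substituting into each constraint:
  (1) (-3) + 2(2) = 1 ✓
  (2) 3 < 7 ✓
  (3) 3 > 2 ✓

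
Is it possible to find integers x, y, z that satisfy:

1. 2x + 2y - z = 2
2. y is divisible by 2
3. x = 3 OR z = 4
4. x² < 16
Yes

Take x = 3, y = 0, z = 4. Substituting into each constraint:
  (1) 2(3) + 2(0) + (-4) = 2 ✓
  (2) 0 = 2 × 0, remainder 0 ✓
  (3) x = 3, target 3 ✓ (first branch holds)
  (4) x² = (3)² = 9, and 9 < 16 ✓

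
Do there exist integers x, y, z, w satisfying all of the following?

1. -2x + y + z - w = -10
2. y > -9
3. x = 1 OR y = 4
Yes

Take x = 1, y = -8, z = 0, w = 0. Substituting into each constraint:
  (1) -2(1) + (-8) + 0 + 0 = -10 ✓
  (2) -8 > -9 ✓
  (3) x = 1, target 1 ✓ (first branch holds)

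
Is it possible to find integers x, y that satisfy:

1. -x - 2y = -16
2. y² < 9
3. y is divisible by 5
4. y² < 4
Yes

Take x = 16, y = 0. Substituting into each constraint:
  (1) (-16) - 2(0) = -16 ✓
  (2) y² = (0)² = 0, and 0 < 9 ✓
  (3) 0 = 5 × 0, remainder 0 ✓
  (4) y² = (0)² = 0, and 0 < 4 ✓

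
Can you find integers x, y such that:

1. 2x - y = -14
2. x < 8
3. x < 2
Yes

Take x = 0, y = 14. Substituting into each constraint:
  (1) 2(0) + (-14) = -14 ✓
  (2) 0 < 8 ✓
  (3) 0 < 2 ✓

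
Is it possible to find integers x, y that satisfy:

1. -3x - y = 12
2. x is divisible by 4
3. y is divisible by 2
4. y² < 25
Yes

Take x = -4, y = 0. Substituting into each constraint:
  (1) -3(-4) + 0 = 12 ✓
  (2) -4 = 4 × -1, remainder 0 ✓
  (3) 0 = 2 × 0, remainder 0 ✓
  (4) y² = (0)² = 0, and 0 < 25 ✓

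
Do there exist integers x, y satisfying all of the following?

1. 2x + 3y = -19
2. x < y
Yes

Take x = -5, y = -3. Substituting into each constraint:
  (1) 2(-5) + 3(-3) = -19 ✓
  (2) -5 < -3 ✓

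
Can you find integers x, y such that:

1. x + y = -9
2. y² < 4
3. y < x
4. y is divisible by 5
No

A contradictory subset is {x + y = -9, y² < 4, y < x}. No integer assignment can satisfy these jointly:

  - x + y = -9: is a linear equation tying the variables together
  - y² < 4: restricts y to |y| ≤ 1
  - y < x: bounds one variable relative to another variable

Propagating the comparison: x > y and y ≥ -1 give x ≥ 0. Range argument: with x ∈ [0, ∞], y ∈ [-1, 1], the left side of the equation is at least -1, but the right side is -9 < -1. No integer solution exists.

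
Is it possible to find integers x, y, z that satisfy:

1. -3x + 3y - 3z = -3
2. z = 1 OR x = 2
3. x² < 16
Yes

Take x = 2, y = 1, z = 0. Substituting into each constraint:
  (1) -3(2) + 3(1) - 3(0) = -3 ✓
  (2) x = 2, target 2 ✓ (second branch holds)
  (3) x² = (2)² = 4, and 4 < 16 ✓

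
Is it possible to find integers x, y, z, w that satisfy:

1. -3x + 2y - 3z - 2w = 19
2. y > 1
Yes

Take x = 0, y = 11, z = 1, w = 0. Substituting into each constraint:
  (1) -3(0) + 2(11) - 3(1) - 2(0) = 19 ✓
  (2) 11 > 1 ✓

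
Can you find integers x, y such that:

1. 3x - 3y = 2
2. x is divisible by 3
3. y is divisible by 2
No

Even the single constraint (3x - 3y = 2) is infeasible over the integers.

  - 3x - 3y = 2: every term on the left is divisible by 3, so the LHS ≡ 0 (mod 3), but the RHS 2 is not — no integer solution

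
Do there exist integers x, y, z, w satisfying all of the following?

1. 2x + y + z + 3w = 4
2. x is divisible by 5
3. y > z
Yes

Take x = 0, y = 0, z = -2, w = 2. Substituting into each constraint:
  (1) 2(0) + 0 + (-2) + 3(2) = 4 ✓
  (2) 0 = 5 × 0, remainder 0 ✓
  (3) 0 > -2 ✓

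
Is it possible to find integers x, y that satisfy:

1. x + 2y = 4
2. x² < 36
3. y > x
Yes

Take x = 0, y = 2. Substituting into each constraint:
  (1) 0 + 2(2) = 4 ✓
  (2) x² = (0)² = 0, and 0 < 36 ✓
  (3) 2 > 0 ✓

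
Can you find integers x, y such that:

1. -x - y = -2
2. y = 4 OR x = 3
Yes

Take x = -2, y = 4. Substituting into each constraint:
  (1) 2 + (-4) = -2 ✓
  (2) y = 4, target 4 ✓ (first branch holds)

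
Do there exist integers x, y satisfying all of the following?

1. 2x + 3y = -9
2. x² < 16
Yes

Take x = 0, y = -3. Substituting into each constraint:
  (1) 2(0) + 3(-3) = -9 ✓
  (2) x² = (0)² = 0, and 0 < 16 ✓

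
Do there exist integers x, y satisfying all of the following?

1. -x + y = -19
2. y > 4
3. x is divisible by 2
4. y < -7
No

A contradictory subset is {y > 4, y < -7}. No integer assignment can satisfy these jointly:

  - y > 4: bounds one variable relative to a constant
  - y < -7: bounds one variable relative to a constant

Direct contradiction: the bounds on y require y ≥ 5 and y ≤ -8 simultaneously, which is empty.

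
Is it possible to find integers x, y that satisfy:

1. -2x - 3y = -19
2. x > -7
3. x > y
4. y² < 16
Yes

Take x = 5, y = 3. Substituting into each constraint:
  (1) -2(5) - 3(3) = -19 ✓
  (2) 5 > -7 ✓
  (3) 5 > 3 ✓
  (4) y² = (3)² = 9, and 9 < 16 ✓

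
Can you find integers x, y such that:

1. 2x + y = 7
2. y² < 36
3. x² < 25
Yes

Take x = 3, y = 1. Substituting into each constraint:
  (1) 2(3) + 1 = 7 ✓
  (2) y² = (1)² = 1, and 1 < 36 ✓
  (3) x² = (3)² = 9, and 9 < 25 ✓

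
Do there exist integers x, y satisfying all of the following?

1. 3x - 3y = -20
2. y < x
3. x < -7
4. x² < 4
No

Even the single constraint (3x - 3y = -20) is infeasible over the integers.

  - 3x - 3y = -20: every term on the left is divisible by 3, so the LHS ≡ 0 (mod 3), but the RHS -20 is not — no integer solution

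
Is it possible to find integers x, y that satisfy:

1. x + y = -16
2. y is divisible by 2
Yes

Take x = -16, y = 0. Substituting into each constraint:
  (1) (-16) + 0 = -16 ✓
  (2) 0 = 2 × 0, remainder 0 ✓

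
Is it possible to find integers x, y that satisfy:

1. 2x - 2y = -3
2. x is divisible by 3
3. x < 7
No

Even the single constraint (2x - 2y = -3) is infeasible over the integers.

  - 2x - 2y = -3: every term on the left is divisible by 2, so the LHS ≡ 0 (mod 2), but the RHS -3 is not — no integer solution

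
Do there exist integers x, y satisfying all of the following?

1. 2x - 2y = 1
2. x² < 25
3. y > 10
No

Even the single constraint (2x - 2y = 1) is infeasible over the integers.

  - 2x - 2y = 1: every term on the left is divisible by 2, so the LHS ≡ 0 (mod 2), but the RHS 1 is not — no integer solution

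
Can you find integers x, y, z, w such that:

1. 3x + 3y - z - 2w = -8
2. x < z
Yes

Take x = 0, y = 1, z = 1, w = 5. Substituting into each constraint:
  (1) 3(0) + 3(1) + (-1) - 2(5) = -8 ✓
  (2) 0 < 1 ✓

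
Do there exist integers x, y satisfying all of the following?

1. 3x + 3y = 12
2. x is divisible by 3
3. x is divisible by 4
Yes

Take x = 0, y = 4. Substituting into each constraint:
  (1) 3(0) + 3(4) = 12 ✓
  (2) 0 = 3 × 0, remainder 0 ✓
  (3) 0 = 4 × 0, remainder 0 ✓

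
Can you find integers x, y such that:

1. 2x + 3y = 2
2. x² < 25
Yes

Take x = 1, y = 0. Substituting into each constraint:
  (1) 2(1) + 3(0) = 2 ✓
  (2) x² = (1)² = 1, and 1 < 25 ✓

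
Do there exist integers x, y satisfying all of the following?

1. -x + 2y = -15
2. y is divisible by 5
Yes

Take x = 15, y = 0. Substituting into each constraint:
  (1) (-15) + 2(0) = -15 ✓
  (2) 0 = 5 × 0, remainder 0 ✓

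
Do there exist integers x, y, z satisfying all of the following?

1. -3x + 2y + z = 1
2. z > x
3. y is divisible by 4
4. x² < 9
Yes

Take x = 0, y = 0, z = 1. Substituting into each constraint:
  (1) -3(0) + 2(0) + 1 = 1 ✓
  (2) 1 > 0 ✓
  (3) 0 = 4 × 0, remainder 0 ✓
  (4) x² = (0)² = 0, and 0 < 9 ✓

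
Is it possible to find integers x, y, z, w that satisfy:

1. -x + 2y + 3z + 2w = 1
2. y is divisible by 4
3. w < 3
Yes

Take x = 1, y = 0, z = 0, w = 1. Substituting into each constraint:
  (1) (-1) + 2(0) + 3(0) + 2(1) = 1 ✓
  (2) 0 = 4 × 0, remainder 0 ✓
  (3) 1 < 3 ✓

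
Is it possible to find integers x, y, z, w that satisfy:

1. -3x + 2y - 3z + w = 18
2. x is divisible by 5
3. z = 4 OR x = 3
Yes

Take x = 5, y = 22, z = 4, w = 1. Substituting into each constraint:
  (1) -3(5) + 2(22) - 3(4) + 1 = 18 ✓
  (2) 5 = 5 × 1, remainder 0 ✓
  (3) z = 4, target 4 ✓ (first branch holds)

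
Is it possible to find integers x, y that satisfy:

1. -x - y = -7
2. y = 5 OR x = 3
Yes

Take x = 2, y = 5. Substituting into each constraint:
  (1) (-2) + (-5) = -7 ✓
  (2) y = 5, target 5 ✓ (first branch holds)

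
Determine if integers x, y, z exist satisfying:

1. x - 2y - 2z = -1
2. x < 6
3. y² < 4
Yes

Take x = -1, y = 0, z = 0. Substituting into each constraint:
  (1) (-1) - 2(0) - 2(0) = -1 ✓
  (2) -1 < 6 ✓
  (3) y² = (0)² = 0, and 0 < 4 ✓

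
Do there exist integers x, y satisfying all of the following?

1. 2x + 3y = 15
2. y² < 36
Yes

Take x = 6, y = 1. Substituting into each constraint:
  (1) 2(6) + 3(1) = 15 ✓
  (2) y² = (1)² = 1, and 1 < 36 ✓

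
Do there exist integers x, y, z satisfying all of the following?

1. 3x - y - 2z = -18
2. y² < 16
Yes

Take x = -6, y = 0, z = 0. Substituting into each constraint:
  (1) 3(-6) + 0 - 2(0) = -18 ✓
  (2) y² = (0)² = 0, and 0 < 16 ✓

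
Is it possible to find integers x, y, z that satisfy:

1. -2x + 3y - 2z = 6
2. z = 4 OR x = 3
Yes

Take x = 3, y = 4, z = 0. Substituting into each constraint:
  (1) -2(3) + 3(4) - 2(0) = 6 ✓
  (2) x = 3, target 3 ✓ (second branch holds)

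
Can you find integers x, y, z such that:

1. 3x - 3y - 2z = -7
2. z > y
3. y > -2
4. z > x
Yes

Take x = 0, y = 1, z = 2. Substituting into each constraint:
  (1) 3(0) - 3(1) - 2(2) = -7 ✓
  (2) 2 > 1 ✓
  (3) 1 > -2 ✓
  (4) 2 > 0 ✓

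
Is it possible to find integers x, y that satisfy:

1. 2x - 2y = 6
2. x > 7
Yes

Take x = 8, y = 5. Substituting into each constraint:
  (1) 2(8) - 2(5) = 6 ✓
  (2) 8 > 7 ✓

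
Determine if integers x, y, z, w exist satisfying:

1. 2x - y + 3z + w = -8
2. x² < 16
Yes

Take x = 0, y = 8, z = 0, w = 0. Substituting into each constraint:
  (1) 2(0) + (-8) + 3(0) + 0 = -8 ✓
  (2) x² = (0)² = 0, and 0 < 16 ✓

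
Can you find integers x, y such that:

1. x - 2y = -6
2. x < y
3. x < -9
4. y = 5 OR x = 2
No

A contradictory subset is {x - 2y = -6, x < -9, y = 5 OR x = 2}. No integer assignment can satisfy these jointly:

  - x - 2y = -6: is a linear equation tying the variables together
  - x < -9: bounds one variable relative to a constant
  - y = 5 OR x = 2: forces a choice: either y = 5 or x = 2

Split on the disjunction (y = 5 OR x = 2):
  • If y = 5: the equation forces x = 4, which contradicts the bound x ≤ -10.
  • If x = 2: this contradicts the bound x ≤ -10.
Both branches are infeasible, so the system has no integer solution.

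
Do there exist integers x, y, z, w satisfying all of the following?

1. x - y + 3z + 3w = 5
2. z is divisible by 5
Yes

Take x = 0, y = -5, z = 0, w = 0. Substituting into each constraint:
  (1) 0 + 5 + 3(0) + 3(0) = 5 ✓
  (2) 0 = 5 × 0, remainder 0 ✓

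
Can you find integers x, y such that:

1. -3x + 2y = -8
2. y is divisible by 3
No

The full constraint system is jointly infeasible over the integers. Each constraint and what it forces:

  - -3x + 2y = -8: is a linear equation tying the variables together
  - y is divisible by 3: restricts y to multiples of 3

Modular obstruction: writing y = 3y', every remaining term of the linear equation is divisible by 3, so the left side is ≡ 0 (mod 3); but the right side -8 ≡ 1 (mod 3). No integers can satisfy it.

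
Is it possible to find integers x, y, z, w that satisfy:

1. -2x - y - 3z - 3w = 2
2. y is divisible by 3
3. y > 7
Yes

Take x = -7, y = 9, z = 1, w = 0. Substituting into each constraint:
  (1) -2(-7) + (-9) - 3(1) - 3(0) = 2 ✓
  (2) 9 = 3 × 3, remainder 0 ✓
  (3) 9 > 7 ✓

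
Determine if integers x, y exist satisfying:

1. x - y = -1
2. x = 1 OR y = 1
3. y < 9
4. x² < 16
Yes

Take x = 0, y = 1. Substituting into each constraint:
  (1) 0 + (-1) = -1 ✓
  (2) y = 1, target 1 ✓ (second branch holds)
  (3) 1 < 9 ✓
  (4) x² = (0)² = 0, and 0 < 16 ✓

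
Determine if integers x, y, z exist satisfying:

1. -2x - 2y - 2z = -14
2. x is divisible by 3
Yes

Take x = 0, y = 0, z = 7. Substituting into each constraint:
  (1) -2(0) - 2(0) - 2(7) = -14 ✓
  (2) 0 = 3 × 0, remainder 0 ✓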